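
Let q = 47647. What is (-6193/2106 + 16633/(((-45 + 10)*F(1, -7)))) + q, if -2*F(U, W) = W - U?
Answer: 7006172681/147420 ≈ 47525.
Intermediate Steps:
F(U, W) = U/2 - W/2 (F(U, W) = -(W - U)/2 = U/2 - W/2)
(-6193/2106 + 16633/(((-45 + 10)*F(1, -7)))) + q = (-6193/2106 + 16633/(((-45 + 10)*((½)*1 - ½*(-7))))) + 47647 = (-6193*1/2106 + 16633/((-35*(½ + 7/2)))) + 47647 = (-6193/2106 + 16633/((-35*4))) + 47647 = (-6193/2106 + 16633/(-140)) + 47647 = (-6193/2106 + 16633*(-1/140)) + 47647 = (-6193/2106 - 16633/140) + 47647 = -17948059/147420 + 47647 = 7006172681/147420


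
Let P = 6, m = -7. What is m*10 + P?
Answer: -64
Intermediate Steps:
m*10 + P = -7*10 + 6 = -70 + 6 = -64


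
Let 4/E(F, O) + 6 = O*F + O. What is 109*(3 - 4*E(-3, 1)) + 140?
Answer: 685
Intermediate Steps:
E(F, O) = 4/(-6 + O + F*O) (E(F, O) = 4/(-6 + (O*F + O)) = 4/(-6 + (F*O + O)) = 4/(-6 + (O + F*O)) = 4/(-6 + O + F*O))
109*(3 - 4*E(-3, 1)) + 140 = 109*(3 - 16/(-6 + 1 - 3*1)) + 140 = 109*(3 - 16/(-6 + 1 - 3)) + 140 = 109*(3 - 16/(-8)) + 140 = 109*(3 - 16*(-1)/8) + 140 = 109*(3 - 4*(-½)) + 140 = 109*(3 + 2) + 140 = 109*5 + 140 = 545 + 140 = 685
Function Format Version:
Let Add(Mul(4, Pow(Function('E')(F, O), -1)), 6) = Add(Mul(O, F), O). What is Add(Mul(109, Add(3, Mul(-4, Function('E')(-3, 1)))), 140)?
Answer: 685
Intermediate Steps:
Function('E')(F, O) = Mul(4, Pow(Add(-6, O, Mul(F, O)), -1)) (Function('E')(F, O) = Mul(4, Pow(Add(-6, Add(Mul(O, F), O)), -1)) = Mul(4, Pow(Add(-6, Add(Mul(F, O), O)), -1)) = Mul(4, Pow(Add(-6, Add(O, Mul(F, O))), -1)) = Mul(4, Pow(Add(-6, O, Mul(F, O)), -1)))
Add(Mul(109, Add(3, Mul(-4, Function('E')(-3, 1)))), 140) = Add(Mul(109, Add(3, Mul(-4, Mul(4, Pow(Add(-6, 1, Mul(-3, 1)), -1))))), 140) = Add(Mul(109, Add(3, Mul(-4, Mul(4, Pow(Add(-6, 1, -3), -1))))), 140) = Add(Mul(109, Add(3, Mul(-4, Mul(4, Pow(-8, -1))))), 140) = Add(Mul(109, Add(3, Mul(-4, Mul(4, Rational(-1, 8))))), 140) = Add(Mul(109, Add(3, Mul(-4, Rational(-1, 2)))), 140) = Add(Mul(109, Add(3, 2)), 140) = Add(Mul(109, 5), 140) = Add(545, 140) = 685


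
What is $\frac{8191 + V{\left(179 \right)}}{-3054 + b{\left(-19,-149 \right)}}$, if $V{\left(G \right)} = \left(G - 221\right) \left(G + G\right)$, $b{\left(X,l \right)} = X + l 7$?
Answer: $\frac{6845}{4116} \approx 1.663$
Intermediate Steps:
$b{\left(X,l \right)} = X + 7 l$
$V{\left(G \right)} = 2 G \left(-221 + G\right)$ ($V{\left(G \right)} = \left(-221 + G\right) 2 G = 2 G \left(-221 + G\right)$)
$\frac{8191 + V{\left(179 \right)}}{-3054 + b{\left(-19,-149 \right)}} = \frac{8191 + 2 \cdot 179 \left(-221 + 179\right)}{-3054 + \left(-19 + 7 \left(-149\right)\right)} = \frac{8191 + 2 \cdot 179 \left(-42\right)}{-3054 - 1062} = \frac{8191 - 15036}{-3054 - 1062} = - \frac{6845}{-4116} = \left(-6845\right) \left(- \frac{1}{4116}\right) = \frac{6845}{4116}$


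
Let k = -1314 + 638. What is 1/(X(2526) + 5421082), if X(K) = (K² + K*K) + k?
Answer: 1/18181758 ≈ 5.5000e-8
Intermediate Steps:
k = -676
X(K) = -676 + 2*K² (X(K) = (K² + K*K) - 676 = (K² + K²) - 676 = 2*K² - 676 = -676 + 2*K²)
1/(X(2526) + 5421082) = 1/((-676 + 2*2526²) + 5421082) = 1/((-676 + 2*6380676) + 5421082) = 1/((-676 + 12761352) + 5421082) = 1/(12760676 + 5421082) = 1/18181758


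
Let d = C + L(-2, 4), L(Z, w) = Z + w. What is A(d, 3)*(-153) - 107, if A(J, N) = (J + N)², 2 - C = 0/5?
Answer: -7604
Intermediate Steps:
C = 2 (C = 2 - 0/5 = 2 - 1*0 = 2 + 0 = 2)
d = 4 (d = 2 + (-2 + 4) = 2 + 2 = 4)
A(d, 3)*(-153) - 107 = (4 + 3)²*(-153) - 107 = 7²*(-153) - 107 = 49*(-153) - 107 = -7497 - 107 = -7604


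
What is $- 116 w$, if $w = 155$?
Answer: $-17980$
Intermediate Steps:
$- 116 w = \left(-116\right) 155 = -17980$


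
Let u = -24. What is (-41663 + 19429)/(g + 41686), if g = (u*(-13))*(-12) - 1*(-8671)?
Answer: -22234/46613 ≈ -0.47699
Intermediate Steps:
g = 4927 (g = -24*(-13)*(-12) - 1*(-8671) = 312*(-12) + 8671 = -3744 + 8671 = 4927)
(-41663 + 19429)/(g + 41686) = (-41663 + 19429)/(4927 + 41686) = -22234/46613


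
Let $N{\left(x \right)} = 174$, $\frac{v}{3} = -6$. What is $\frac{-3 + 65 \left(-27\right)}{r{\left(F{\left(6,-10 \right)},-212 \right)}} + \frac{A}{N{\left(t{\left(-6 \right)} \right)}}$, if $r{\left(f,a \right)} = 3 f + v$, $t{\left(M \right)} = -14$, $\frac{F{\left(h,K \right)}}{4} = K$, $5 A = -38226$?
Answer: $- \frac{104048}{3335} \approx -31.199$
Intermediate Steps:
$A = - \frac{38226}{5}$ ($A = \frac{1}{5} \left(-38226\right) = - \frac{38226}{5} \approx -7645.2$)
$F{\left(h,K \right)} = 4 K$
$v = -18$ ($v = 3 \left(-6\right) = -18$)
$r{\left(f,a \right)} = -18 + 3 f$ ($r{\left(f,a \right)} = 3 f - 18 = -18 + 3 f$)
$\frac{-3 + 65 \left(-27\right)}{r{\left(F{\left(6,-10 \right)},-212 \right)}} + \frac{A}{N{\left(t{\left(-6 \right)} \right)}} = \frac{-3 + 65 \left(-27\right)}{-18 + 3 \cdot 4 \left(-10\right)} - \frac{38226}{5 \cdot 174} = \frac{-3 - 1755}{-18 + 3 \left(-40\right)} - \frac{6371}{145} = - \frac{1758}{-18 - 120} - \frac{6371}{145} = - \frac{1758}{-138} - \frac{6371}{145} = \left(-1758\right) \left(- \frac{1}{138}\right) - \frac{6371}{145} = \frac{293}{23} - \frac{6371}{145} = - \frac{104048}{3335}$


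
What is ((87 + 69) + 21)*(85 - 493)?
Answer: -72216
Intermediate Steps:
((87 + 69) + 21)*(85 - 493) = (156 + 21)*(-408) = 177*(-408) = -72216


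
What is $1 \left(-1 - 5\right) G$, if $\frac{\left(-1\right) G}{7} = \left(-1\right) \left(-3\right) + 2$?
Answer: $210$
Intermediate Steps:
$G = -35$ ($G = - 7 \left(\left(-1\right) \left(-3\right) + 2\right) = - 7 \left(3 + 2\right) = \left(-7\right) 5 = -35$)
$1 \left(-1 - 5\right) G = 1 \left(-1 - 5\right) \left(-35\right) = 1 \left(-6\right) \left(-35\right) = \left(-6\right) \left(-35\right) = 210$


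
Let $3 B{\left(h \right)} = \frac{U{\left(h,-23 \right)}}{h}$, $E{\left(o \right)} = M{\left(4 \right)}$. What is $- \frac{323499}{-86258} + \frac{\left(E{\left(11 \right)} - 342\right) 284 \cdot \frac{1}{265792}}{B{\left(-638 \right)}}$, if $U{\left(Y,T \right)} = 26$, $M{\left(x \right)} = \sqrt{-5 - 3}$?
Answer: $\frac{570974683917}{18627932648} - \frac{67947 i \sqrt{2}}{431912} \approx 30.652 - 0.22248 i$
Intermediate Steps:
$M{\left(x \right)} = 2 i \sqrt{2}$ ($M{\left(x \right)} = \sqrt{-8} = 2 i \sqrt{2}$)
$E{\left(o \right)} = 2 i \sqrt{2}$
$B{\left(h \right)} = \frac{26}{3 h}$ ($B{\left(h \right)} = \frac{26 \frac{1}{h}}{3} = \frac{26}{3 h}$)
$- \frac{323499}{-86258} + \frac{\left(E{\left(11 \right)} - 342\right) 284 \cdot \frac{1}{265792}}{B{\left(-638 \right)}} = - \frac{323499}{-86258} + \frac{\left(2 i \sqrt{2} - 342\right) 284 \cdot \frac{1}{265792}}{\frac{26}{3} \frac{1}{-638}} = \left(-323499\right) \left(- \frac{1}{86258}\right) + \frac{\left(-342 + 2 i \sqrt{2}\right) 284 \cdot \frac{1}{265792}}{\frac{26}{3} \left(- \frac{1}{638}\right)} = \frac{323499}{86258} + \frac{\left(-97128 + 568 i \sqrt{2}\right) \frac{1}{265792}}{- \frac{13}{957}} = \frac{323499}{86258} + \left(- \frac{12141}{33224} + \frac{71 i \sqrt{2}}{33224}\right) \left(- \frac{957}{13}\right) = \frac{323499}{86258} + \left(\frac{11618937}{431912} - \frac{67947 i \sqrt{2}}{431912}\right) = \frac{570974683917}{18627932648} - \frac{67947 i \sqrt{2}}{431912}$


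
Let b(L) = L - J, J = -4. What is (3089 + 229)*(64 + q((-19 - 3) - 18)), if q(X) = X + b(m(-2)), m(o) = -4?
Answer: 79632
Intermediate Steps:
b(L) = 4 + L (b(L) = L - 1*(-4) = L + 4 = 4 + L)
q(X) = X (q(X) = X + (4 - 4) = X + 0 = X)
(3089 + 229)*(64 + q((-19 - 3) - 18)) = (3089 + 229)*(64 + ((-19 - 3) - 18)) = 3318*(64 + (-22 - 18)) = 3318*(64 - 40) = 3318*24 = 79632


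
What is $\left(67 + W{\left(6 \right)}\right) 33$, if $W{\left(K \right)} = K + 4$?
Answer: $2541$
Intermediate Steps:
$W{\left(K \right)} = 4 + K$
$\left(67 + W{\left(6 \right)}\right) 33 = \left(67 + \left(4 + 6\right)\right) 33 = \left(67 + 10\right) 33 = 77 \cdot 33 = 2541$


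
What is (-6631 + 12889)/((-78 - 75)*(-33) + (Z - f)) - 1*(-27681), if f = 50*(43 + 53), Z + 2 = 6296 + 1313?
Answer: 108734097/3928 ≈ 27682.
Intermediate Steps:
Z = 7607 (Z = -2 + (6296 + 1313) = -2 + 7609 = 7607)
f = 4800 (f = 50*96 = 4800)
(-6631 + 12889)/((-78 - 75)*(-33) + (Z - f)) - 1*(-27681) = (-6631 + 12889)/((-78 - 75)*(-33) + (7607 - 1*4800)) - 1*(-27681) = 6258/(-153*(-33) + (7607 - 4800)) + 27681 = 6258/(5049 + 2807) + 27681 = 6258/7856 + 27681 = 6258*(1/7856) + 27681 = 3129/3928 + 27681 = 108734097/3928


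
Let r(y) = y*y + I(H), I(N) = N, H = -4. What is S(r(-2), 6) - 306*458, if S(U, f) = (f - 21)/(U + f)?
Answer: -280301/2 ≈ -1.4015e+5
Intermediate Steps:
r(y) = -4 + y² (r(y) = y*y - 4 = y² - 4 = -4 + y²)
S(U, f) = (-21 + f)/(U + f)
S(r(-2), 6) - 306*458 = (-21 + 6)/((-4 + (-2)²) + 6) - 306*458 = -15/((-4 + 4) + 6) - 140148 = -15/(0 + 6) - 140148 = -15/6 - 140148 = (⅙)*(-15) - 140148 = -5/2 - 140148 = -280301/2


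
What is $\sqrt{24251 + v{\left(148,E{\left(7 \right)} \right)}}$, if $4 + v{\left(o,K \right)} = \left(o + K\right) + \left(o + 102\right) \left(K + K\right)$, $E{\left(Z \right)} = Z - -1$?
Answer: $\sqrt{28403} \approx 168.53$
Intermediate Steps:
$E{\left(Z \right)} = 1 + Z$ ($E{\left(Z \right)} = Z + 1 = 1 + Z$)
$v{\left(o,K \right)} = -4 + K + o + 2 K \left(102 + o\right)$ ($v{\left(o,K \right)} = -4 + \left(\left(o + K\right) + \left(o + 102\right) \left(K + K\right)\right) = -4 + \left(\left(K + o\right) + \left(102 + o\right) 2 K\right) = -4 + \left(\left(K + o\right) + 2 K \left(102 + o\right)\right) = -4 + \left(K + o + 2 K \left(102 + o\right)\right) = -4 + K + o + 2 K \left(102 + o\right)$)
$\sqrt{24251 + v{\left(148,E{\left(7 \right)} \right)}} = \sqrt{24251 + \left(-4 + 148 + 205 \left(1 + 7\right) + 2 \left(1 + 7\right) 148\right)} = \sqrt{24251 + \left(-4 + 148 + 205 \cdot 8 + 2 \cdot 8 \cdot 148\right)} = \sqrt{24251 + \left(-4 + 148 + 1640 + 2368\right)} = \sqrt{24251 + 4152} = \sqrt{28403}$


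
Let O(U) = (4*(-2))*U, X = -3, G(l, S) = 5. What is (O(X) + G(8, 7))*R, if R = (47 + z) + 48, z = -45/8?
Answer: 20735/8 ≈ 2591.9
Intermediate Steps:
z = -45/8 (z = -45*⅛ = -45/8 ≈ -5.6250)
O(U) = -8*U
R = 715/8 (R = (47 - 45/8) + 48 = 331/8 + 48 = 715/8 ≈ 89.375)
(O(X) + G(8, 7))*R = (-8*(-3) + 5)*(715/8) = (24 + 5)*(715/8) = 29*(715/8) = 20735/8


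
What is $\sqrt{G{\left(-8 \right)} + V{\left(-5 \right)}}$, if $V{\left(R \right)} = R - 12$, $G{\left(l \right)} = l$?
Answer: $5 i \approx 5.0 i$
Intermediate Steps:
$V{\left(R \right)} = -12 + R$ ($V{\left(R \right)} = R - 12 = -12 + R$)
$\sqrt{G{\left(-8 \right)} + V{\left(-5 \right)}} = \sqrt{-8 - 17} = \sqrt{-25} = 5 i$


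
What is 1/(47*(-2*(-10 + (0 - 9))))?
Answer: 1/1786 ≈ 0.00055991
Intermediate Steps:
1/(47*(-2*(-10 + (0 - 9)))) = 1/(47*(-2*(-10 - 9))) = 1/(47*(-2*(-19))) = 1/(47*38) = 1/1786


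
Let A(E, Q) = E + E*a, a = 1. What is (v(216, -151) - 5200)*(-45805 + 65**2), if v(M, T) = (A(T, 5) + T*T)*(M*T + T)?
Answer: 30654020614140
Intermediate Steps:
A(E, Q) = 2*E (A(E, Q) = E + E*1 = E + E = 2*E)
v(M, T) = (T + M*T)*(T**2 + 2*T) (v(M, T) = (2*T + T*T)*(M*T + T) = (2*T + T**2)*(T + M*T) = (T**2 + 2*T)*(T + M*T) = (T + M*T)*(T**2 + 2*T))
(v(216, -151) - 5200)*(-45805 + 65**2) = ((-151)**2*(2 - 151 + 2*216 + 216*(-151)) - 5200)*(-45805 + 65**2) = (22801*(2 - 151 + 432 - 32616) - 5200)*(-45805 + 4225) = (22801*(-32333) - 5200)*(-41580) = (-737224733 - 5200)*(-41580) = -737229933*(-41580) = 30654020614140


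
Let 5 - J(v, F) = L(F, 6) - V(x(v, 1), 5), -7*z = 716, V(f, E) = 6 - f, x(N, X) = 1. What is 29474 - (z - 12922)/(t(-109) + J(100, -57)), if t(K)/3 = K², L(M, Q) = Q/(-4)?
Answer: 14712512602/499163 ≈ 29474.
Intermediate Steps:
L(M, Q) = -Q/4 (L(M, Q) = Q*(-¼) = -Q/4)
z = -716/7 (z = -⅐*716 = -716/7 ≈ -102.29)
t(K) = 3*K²
J(v, F) = 23/2 (J(v, F) = 5 - (-¼*6 - (6 - 1*1)) = 5 - (-3/2 - (6 - 1)) = 5 - (-3/2 - 1*5) = 5 - (-3/2 - 5) = 5 - 1*(-13/2) = 5 + 13/2 = 23/2)
29474 - (z - 12922)/(t(-109) + J(100, -57)) = 29474 - (-716/7 - 12922)/(3*(-109)² + 23/2) = 29474 - (-91170)/(7*(3*11881 + 23/2)) = 29474 - (-91170)/(7*(35643 + 23/2)) = 29474 - (-91170)/(7*71309/2) = 29474 - (-91170)*2/(7*71309) = 29474 - 1*(-182340/499163) = 29474 + 182340/499163 = 14712512602/499163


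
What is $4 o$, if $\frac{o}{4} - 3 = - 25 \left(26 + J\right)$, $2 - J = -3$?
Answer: $-12352$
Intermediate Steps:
$J = 5$ ($J = 2 - -3 = 2 + 3 = 5$)
$o = -3088$ ($o = 12 + 4 \left(- 25 \left(26 + 5\right)\right) = 12 + 4 \left(\left(-25\right) 31\right) = 12 + 4 \left(-775\right) = 12 - 3100 = -3088$)
$4 o = 4 \left(-3088\right) = -12352$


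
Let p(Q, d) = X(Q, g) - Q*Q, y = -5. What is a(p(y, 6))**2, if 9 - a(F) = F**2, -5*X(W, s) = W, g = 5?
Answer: 321489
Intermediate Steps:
X(W, s) = -W/5
p(Q, d) = -Q**2 - Q/5 (p(Q, d) = -Q/5 - Q*Q = -Q/5 - Q**2 = -Q**2 - Q/5)
a(F) = 9 - F**2
a(p(y, 6))**2 = (9 - (-1*(-5)*(1/5 - 5))**2)**2 = (9 - (-1*(-5)*(-24/5))**2)**2 = (9 - 1*(-24)**2)**2 = (9 - 1*576)**2 = (9 - 576)**2 = (-567)**2 = 321489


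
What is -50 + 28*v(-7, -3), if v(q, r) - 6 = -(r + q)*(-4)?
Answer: -1002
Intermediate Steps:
v(q, r) = 6 + 4*q + 4*r (v(q, r) = 6 - (r + q)*(-4) = 6 - (q + r)*(-4) = 6 - (-4*q - 4*r) = 6 + (4*q + 4*r) = 6 + 4*q + 4*r)
-50 + 28*v(-7, -3) = -50 + 28*(6 + 4*(-7) + 4*(-3)) = -50 + 28*(6 - 28 - 12) = -50 + 28*(-34) = -50 - 952 = -1002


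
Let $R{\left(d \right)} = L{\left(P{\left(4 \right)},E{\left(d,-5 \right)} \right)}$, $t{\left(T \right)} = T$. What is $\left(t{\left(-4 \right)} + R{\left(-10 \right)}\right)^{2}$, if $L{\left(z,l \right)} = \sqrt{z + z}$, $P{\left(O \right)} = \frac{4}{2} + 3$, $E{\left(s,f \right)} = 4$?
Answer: $\left(4 - \sqrt{10}\right)^{2} \approx 0.70178$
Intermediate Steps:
$P{\left(O \right)} = 5$ ($P{\left(O \right)} = 4 \cdot \frac{1}{2} + 3 = 2 + 3 = 5$)
$L{\left(z,l \right)} = \sqrt{2} \sqrt{z}$ ($L{\left(z,l \right)} = \sqrt{2 z} = \sqrt{2} \sqrt{z}$)
$R{\left(d \right)} = \sqrt{10}$ ($R{\left(d \right)} = \sqrt{2} \sqrt{5} = \sqrt{10}$)
$\left(t{\left(-4 \right)} + R{\left(-10 \right)}\right)^{2} = \left(-4 + \sqrt{10}\right)^{2}$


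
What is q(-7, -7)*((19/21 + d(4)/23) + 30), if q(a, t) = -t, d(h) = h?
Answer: 15011/69 ≈ 217.55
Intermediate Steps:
q(-7, -7)*((19/21 + d(4)/23) + 30) = (-1*(-7))*((19/21 + 4/23) + 30) = 7*((19*(1/21) + 4*(1/23)) + 30) = 7*((19/21 + 4/23) + 30) = 7*(521/483 + 30) = 7*(15011/483) = 15011/69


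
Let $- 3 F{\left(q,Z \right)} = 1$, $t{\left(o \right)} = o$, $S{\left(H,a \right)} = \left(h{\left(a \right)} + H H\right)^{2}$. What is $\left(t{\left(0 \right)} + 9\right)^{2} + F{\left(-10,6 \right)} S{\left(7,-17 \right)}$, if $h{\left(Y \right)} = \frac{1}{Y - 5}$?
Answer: $- \frac{347439}{484} \approx -717.85$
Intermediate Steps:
$h{\left(Y \right)} = \frac{1}{-5 + Y}$
$S{\left(H,a \right)} = \left(H^{2} + \frac{1}{-5 + a}\right)^{2}$ ($S{\left(H,a \right)} = \left(\frac{1}{-5 + a} + H H\right)^{2} = \left(\frac{1}{-5 + a} + H^{2}\right)^{2} = \left(H^{2} + \frac{1}{-5 + a}\right)^{2}$)
$F{\left(q,Z \right)} = - \frac{1}{3}$ ($F{\left(q,Z \right)} = \left(- \frac{1}{3}\right) 1 = - \frac{1}{3}$)
$\left(t{\left(0 \right)} + 9\right)^{2} + F{\left(-10,6 \right)} S{\left(7,-17 \right)} = \left(0 + 9\right)^{2} - \frac{\left(1 + 7^{2} \left(-5 - 17\right)\right)^{2} \frac{1}{\left(-5 - 17\right)^{2}}}{3} = 9^{2} - \frac{\left(1 + 49 \left(-22\right)\right)^{2} \cdot \frac{1}{484}}{3} = 81 - \frac{\left(1 - 1078\right)^{2} \cdot \frac{1}{484}}{3} = 81 - \frac{\left(-1077\right)^{2} \cdot \frac{1}{484}}{3} = 81 - \frac{1159929 \cdot \frac{1}{484}}{3} = 81 - \frac{386643}{484} = - \frac{347439}{484}$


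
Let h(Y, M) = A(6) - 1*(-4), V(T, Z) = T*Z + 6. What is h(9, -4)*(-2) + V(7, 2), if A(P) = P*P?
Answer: -60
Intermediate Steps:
A(P) = P²
V(T, Z) = 6 + T*Z
h(Y, M) = 40 (h(Y, M) = 6² - 1*(-4) = 36 + 4 = 40)
h(9, -4)*(-2) + V(7, 2) = 40*(-2) + (6 + 7*2) = -80 + (6 + 14) = -80 + 20 = -60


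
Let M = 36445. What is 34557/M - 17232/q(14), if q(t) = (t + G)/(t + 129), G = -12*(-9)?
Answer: -44901339183/2223145 ≈ -20197.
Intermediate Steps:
G = 108
q(t) = (108 + t)/(129 + t) (q(t) = (t + 108)/(t + 129) = (108 + t)/(129 + t))
34557/M - 17232/q(14) = 34557/36445 - 17232*(129 + 14)/(108 + 14) = 34557*(1/36445) - 17232/(122/143) = 34557/36445 - 17232/((1/143)*122) = 34557/36445 - 17232/122/143 = 34557/36445 - 17232*143/122 = 34557/36445 - 1232088/61 = -44901339183/2223145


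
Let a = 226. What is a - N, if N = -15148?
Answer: 15374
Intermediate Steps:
a - N = 226 - 1*(-15148) = 226 + 15148 = 15374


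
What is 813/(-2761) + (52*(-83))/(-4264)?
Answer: 162497/226402 ≈ 0.71774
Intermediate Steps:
813/(-2761) + (52*(-83))/(-4264) = 813*(-1/2761) - 4316*(-1/4264) = -813/2761 + 83/82 = 162497/226402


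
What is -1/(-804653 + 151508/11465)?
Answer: 11465/9225195137 ≈ 1.2428e-6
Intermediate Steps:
-1/(-804653 + 151508/11465) = -1/(-9225195137/11465) = -1*(-11465/9225195137) = 11465/9225195137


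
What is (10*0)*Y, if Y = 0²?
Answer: 0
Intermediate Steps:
Y = 0
(10*0)*Y = (10*0)*0 = 0*0 = 0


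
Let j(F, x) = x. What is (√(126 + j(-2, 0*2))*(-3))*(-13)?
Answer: 117*√14 ≈ 437.77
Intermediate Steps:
(√(126 + j(-2, 0*2))*(-3))*(-13) = (√(126 + 0*2)*(-3))*(-13) = (√(126 + 0)*(-3))*(-13) = (√126*(-3))*(-13) = ((3*√14)*(-3))*(-13) = -9*√14*(-13) = 117*√14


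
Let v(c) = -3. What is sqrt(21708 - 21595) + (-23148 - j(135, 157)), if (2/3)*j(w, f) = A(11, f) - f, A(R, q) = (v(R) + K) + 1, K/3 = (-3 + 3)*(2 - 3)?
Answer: -45819/2 + sqrt(113) ≈ -22899.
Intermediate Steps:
K = 0 (K = 3*((-3 + 3)*(2 - 3)) = 3*(0*(-1)) = 3*0 = 0)
A(R, q) = -2 (A(R, q) = (-3 + 0) + 1 = -3 + 1 = -2)
j(w, f) = -3 - 3*f/2 (j(w, f) = 3*(-2 - f)/2 = -3 - 3*f/2)
sqrt(21708 - 21595) + (-23148 - j(135, 157)) = sqrt(21708 - 21595) + (-23148 - (-3 - 3/2*157)) = sqrt(113) + (-23148 - (-3 - 471/2)) = sqrt(113) + (-23148 - 1*(-477/2)) = sqrt(113) + (-23148 + 477/2) = sqrt(113) - 45819/2 = -45819/2 + sqrt(113)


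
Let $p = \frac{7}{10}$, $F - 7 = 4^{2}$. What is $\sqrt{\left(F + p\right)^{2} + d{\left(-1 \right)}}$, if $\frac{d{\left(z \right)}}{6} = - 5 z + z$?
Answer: $\frac{\sqrt{58569}}{10} \approx 24.201$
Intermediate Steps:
$d{\left(z \right)} = - 24 z$ ($d{\left(z \right)} = 6 \left(- 5 z + z\right) = 6 \left(- 4 z\right) = - 24 z$)
$F = 23$ ($F = 7 + 4^{2} = 7 + 16 = 23$)
$p = \frac{7}{10}$ ($p = 7 \cdot \frac{1}{10} = \frac{7}{10} \approx 0.7$)
$\sqrt{\left(F + p\right)^{2} + d{\left(-1 \right)}} = \sqrt{\left(23 + \frac{7}{10}\right)^{2} - -24} = \sqrt{\left(\frac{237}{10}\right)^{2} + 24} = \sqrt{\frac{56169}{100} + 24} = \sqrt{\frac{58569}{100}} = \frac{\sqrt{58569}}{10}$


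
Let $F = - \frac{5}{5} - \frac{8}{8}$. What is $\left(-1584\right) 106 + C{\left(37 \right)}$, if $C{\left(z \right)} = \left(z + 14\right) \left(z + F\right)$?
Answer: $-166119$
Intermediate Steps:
$F = -2$ ($F = \left(-5\right) \frac{1}{5} - 1 = -1 - 1 = -2$)
$C{\left(z \right)} = \left(-2 + z\right) \left(14 + z\right)$ ($C{\left(z \right)} = \left(z + 14\right) \left(z - 2\right) = \left(14 + z\right) \left(-2 + z\right) = \left(-2 + z\right) \left(14 + z\right)$)
$\left(-1584\right) 106 + C{\left(37 \right)} = \left(-1584\right) 106 + \left(-28 + 37^{2} + 12 \cdot 37\right) = -167904 + \left(-28 + 1369 + 444\right) = -167904 + 1785 = -166119$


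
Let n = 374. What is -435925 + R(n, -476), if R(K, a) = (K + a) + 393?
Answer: -435634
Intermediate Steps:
R(K, a) = 393 + K + a
-435925 + R(n, -476) = -435925 + (393 + 374 - 476) = -435925 + 291 = -435634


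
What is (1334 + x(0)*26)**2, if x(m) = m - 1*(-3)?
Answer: 1993744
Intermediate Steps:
x(m) = 3 + m (x(m) = m + 3 = 3 + m)
(1334 + x(0)*26)**2 = (1334 + (3 + 0)*26)**2 = (1334 + 3*26)**2 = (1334 + 78)**2 = 1412**2 = 1993744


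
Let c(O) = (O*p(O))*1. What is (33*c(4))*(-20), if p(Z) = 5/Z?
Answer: -3300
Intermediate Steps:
c(O) = 5 (c(O) = (O*(5/O))*1 = 5*1 = 5)
(33*c(4))*(-20) = (33*5)*(-20) = 165*(-20) = -3300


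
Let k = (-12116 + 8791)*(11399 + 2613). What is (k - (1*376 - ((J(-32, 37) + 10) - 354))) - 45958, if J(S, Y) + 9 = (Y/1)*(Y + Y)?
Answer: -46633849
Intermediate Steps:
k = -46589900 (k = -3325*14012 = -46589900)
J(S, Y) = -9 + 2*Y² (J(S, Y) = -9 + (Y/1)*(Y + Y) = -9 + (Y*1)*(2*Y) = -9 + Y*(2*Y) = -9 + 2*Y²)
(k - (1*376 - ((J(-32, 37) + 10) - 354))) - 45958 = (-46589900 - (1*376 - (((-9 + 2*37²) + 10) - 354))) - 45958 = (-46589900 - (376 - (((-9 + 2*1369) + 10) - 354))) - 45958 = (-46589900 - (376 - (((-9 + 2738) + 10) - 354))) - 45958 = (-46589900 - (376 - ((2729 + 10) - 354))) - 45958 = (-46589900 - (376 - (2739 - 354))) - 45958 = (-46589900 - (376 - 1*2385)) - 45958 = (-46589900 - (376 - 2385)) - 45958 = (-46589900 - 1*(-2009)) - 45958 = (-46589900 + 2009) - 45958 = -46587891 - 45958 = -46633849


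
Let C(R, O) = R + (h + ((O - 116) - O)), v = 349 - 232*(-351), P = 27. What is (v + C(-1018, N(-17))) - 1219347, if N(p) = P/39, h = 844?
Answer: -1137856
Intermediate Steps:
N(p) = 9/13 (N(p) = 27/39 = 27*(1/39) = 9/13)
v = 81781 (v = 349 + 81432 = 81781)
C(R, O) = 728 + R (C(R, O) = R + (844 + ((O - 116) - O)) = R + (844 + ((-116 + O) - O)) = R + (844 - 116) = R + 728 = 728 + R)
(v + C(-1018, N(-17))) - 1219347 = (81781 + (728 - 1018)) - 1219347 = (81781 - 290) - 1219347 = 81491 - 1219347 = -1137856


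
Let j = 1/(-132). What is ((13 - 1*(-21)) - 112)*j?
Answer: 13/22 ≈ 0.59091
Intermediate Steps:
j = -1/132 ≈ -0.0075758
((13 - 1*(-21)) - 112)*j = ((13 - 1*(-21)) - 112)*(-1/132) = ((13 + 21) - 112)*(-1/132) = (34 - 112)*(-1/132) = -78*(-1/132) = 13/22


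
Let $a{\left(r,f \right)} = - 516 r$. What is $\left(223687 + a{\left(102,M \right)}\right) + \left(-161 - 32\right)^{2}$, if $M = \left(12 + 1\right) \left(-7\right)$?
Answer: $208304$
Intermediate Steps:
$M = -91$ ($M = 13 \left(-7\right) = -91$)
$\left(223687 + a{\left(102,M \right)}\right) + \left(-161 - 32\right)^{2} = \left(223687 - 52632\right) + \left(-161 - 32\right)^{2} = \left(223687 - 52632\right) + \left(-193\right)^{2} = 171055 + 37249 = 208304$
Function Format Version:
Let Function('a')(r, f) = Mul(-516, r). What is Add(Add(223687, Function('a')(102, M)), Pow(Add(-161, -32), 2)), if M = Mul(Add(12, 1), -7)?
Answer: 208304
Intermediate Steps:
M = -91 (M = Mul(13, -7) = -91)
Add(Add(223687, Function('a')(102, M)), Pow(Add(-161, -32), 2)) = Add(Add(223687, Mul(-516, 102)), Pow(Add(-161, -32), 2)) = Add(Add(223687, -52632), Pow(-193, 2)) = Add(171055, 37249) = 208304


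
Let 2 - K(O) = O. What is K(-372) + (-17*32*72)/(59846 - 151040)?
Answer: 5690954/15199 ≈ 374.43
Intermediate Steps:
K(O) = 2 - O
K(-372) + (-17*32*72)/(59846 - 151040) = (2 - 1*(-372)) + (-17*32*72)/(59846 - 151040) = (2 + 372) - 544*72/(-91194) = 374 - 39168*(-1/91194) = 374 + 6528/15199 = 5690954/15199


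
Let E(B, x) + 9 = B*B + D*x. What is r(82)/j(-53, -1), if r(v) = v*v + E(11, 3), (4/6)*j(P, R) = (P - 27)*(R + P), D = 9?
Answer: 6863/6480 ≈ 1.0591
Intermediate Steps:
j(P, R) = 3*(-27 + P)*(P + R)/2 (j(P, R) = 3*((P - 27)*(R + P))/2 = 3*((-27 + P)*(P + R))/2 = 3*(-27 + P)*(P + R)/2)
E(B, x) = -9 + B² + 9*x (E(B, x) = -9 + (B*B + 9*x) = -9 + (B² + 9*x) = -9 + B² + 9*x)
r(v) = 139 + v² (r(v) = v*v + (-9 + 11² + 9*3) = v² + (-9 + 121 + 27) = v² + 139 = 139 + v²)
r(82)/j(-53, -1) = (139 + 82²)/(-81/2*(-53) - 81/2*(-1) + (3/2)*(-53)² + (3/2)*(-53)*(-1)) = (139 + 6724)/(4293/2 + 81/2 + (3/2)*2809 + 159/2) = 6863/(4293/2 + 81/2 + 8427/2 + 159/2) = 6863/6480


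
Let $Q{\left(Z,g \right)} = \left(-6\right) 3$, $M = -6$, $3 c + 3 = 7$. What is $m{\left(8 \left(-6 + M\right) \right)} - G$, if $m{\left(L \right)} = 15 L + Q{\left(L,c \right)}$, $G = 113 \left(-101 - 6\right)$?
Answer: $10633$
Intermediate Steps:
$c = \frac{4}{3}$ ($c = -1 + \frac{1}{3} \cdot 7 = -1 + \frac{7}{3} = \frac{4}{3} \approx 1.3333$)
$Q{\left(Z,g \right)} = -18$
$G = -12091$ ($G = 113 \left(-107\right) = -12091$)
$m{\left(L \right)} = -18 + 15 L$ ($m{\left(L \right)} = 15 L - 18 = -18 + 15 L$)
$m{\left(8 \left(-6 + M\right) \right)} - G = \left(-18 + 15 \cdot 8 \left(-6 - 6\right)\right) - -12091 = \left(-18 + 15 \cdot 8 \left(-12\right)\right) + 12091 = \left(-18 + 15 \left(-96\right)\right) + 12091 = \left(-18 - 1440\right) + 12091 = -1458 + 12091 = 10633$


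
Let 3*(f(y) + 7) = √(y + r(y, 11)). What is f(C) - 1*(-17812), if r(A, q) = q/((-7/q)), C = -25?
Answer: 17805 + 2*I*√518/21 ≈ 17805.0 + 2.1676*I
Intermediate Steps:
r(A, q) = -q²/7 (r(A, q) = q*(-q/7) = -q²/7)
f(y) = -7 + √(-121/7 + y)/3 (f(y) = -7 + √(y - ⅐*11²)/3 = -7 + √(y - ⅐*121)/3 = -7 + √(y - 121/7)/3 = -7 + √(-121/7 + y)/3)
f(C) - 1*(-17812) = (-7 + √(-847 + 49*(-25))/21) - 1*(-17812) = (-7 + √(-847 - 1225)/21) + 17812 = (-7 + √(-2072)/21) + 17812 = (-7 + (2*I*√518)/21) + 17812 = (-7 + 2*I*√518/21) + 17812 = 17805 + 2*I*√518/21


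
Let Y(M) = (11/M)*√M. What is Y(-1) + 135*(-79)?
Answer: -10665 - 11*I ≈ -10665.0 - 11.0*I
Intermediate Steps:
Y(M) = 11/√M
Y(-1) + 135*(-79) = 11/√(-1) + 135*(-79) = 11*(-I) - 10665 = -11*I - 10665 = -10665 - 11*I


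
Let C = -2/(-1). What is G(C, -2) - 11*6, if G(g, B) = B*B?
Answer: -62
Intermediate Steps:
C = 2 (C = -2*(-1) = 2)
G(g, B) = B²
G(C, -2) - 11*6 = (-2)² - 11*6 = 4 - 66 = -62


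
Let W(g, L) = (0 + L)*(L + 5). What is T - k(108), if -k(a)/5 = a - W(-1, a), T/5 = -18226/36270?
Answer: -16874621/279 ≈ -60483.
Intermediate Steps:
W(g, L) = L*(5 + L)
T = -701/279 (T = 5*(-18226/36270) = 5*(-18226*1/36270) = 5*(-701/1395) = -701/279 ≈ -2.5125)
k(a) = -5*a + 5*a*(5 + a) (k(a) = -5*(a - a*(5 + a)) = -5*a + 5*a*(5 + a))
T - k(108) = -701/279 - 5*108*(4 + 108) = -701/279 - 5*108*112 = -701/279 - 1*60480 = -701/279 - 60480 = -16874621/279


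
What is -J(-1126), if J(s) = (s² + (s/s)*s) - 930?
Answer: -1265820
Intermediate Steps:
J(s) = -930 + s + s² (J(s) = (s² + 1*s) - 930 = (s² + s) - 930 = (s + s²) - 930 = -930 + s + s²)
-J(-1126) = -(-930 - 1126 + (-1126)²) = -(-930 - 1126 + 1267876) = -1*1265820 = -1265820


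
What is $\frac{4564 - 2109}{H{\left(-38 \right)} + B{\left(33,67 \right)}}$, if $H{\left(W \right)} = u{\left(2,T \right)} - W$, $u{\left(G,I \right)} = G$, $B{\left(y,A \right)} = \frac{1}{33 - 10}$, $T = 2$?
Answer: $\frac{56465}{921} \approx 61.308$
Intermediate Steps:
$B{\left(y,A \right)} = \frac{1}{23}$
$H{\left(W \right)} = 2 - W$
$\frac{4564 - 2109}{H{\left(-38 \right)} + B{\left(33,67 \right)}} = \frac{4564 - 2109}{\left(2 - -38\right) + \frac{1}{23}} = \frac{2455}{\left(2 + 38\right) + \frac{1}{23}} = \frac{2455}{40 + \frac{1}{23}} = \frac{2455}{\frac{921}{23}} = 2455 \cdot \frac{23}{921} = \frac{56465}{921}$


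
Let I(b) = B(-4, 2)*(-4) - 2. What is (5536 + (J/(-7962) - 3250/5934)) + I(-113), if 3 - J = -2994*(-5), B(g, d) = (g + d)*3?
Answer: 43776504857/7874418 ≈ 5559.3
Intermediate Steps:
B(g, d) = 3*d + 3*g (B(g, d) = (d + g)*3 = 3*d + 3*g)
J = -14967 (J = 3 - (-2994)*(-5) = 3 - 1*14970 = 3 - 14970 = -14967)
I(b) = 22 (I(b) = (3*2 + 3*(-4))*(-4) - 2 = (6 - 12)*(-4) - 2 = -6*(-4) - 2 = 24 - 2 = 22)
(5536 + (J/(-7962) - 3250/5934)) + I(-113) = (5536 + (-14967/(-7962) - 3250/5934)) + 22 = (5536 + (-14967*(-1/7962) - 3250*1/5934)) + 22 = (5536 + (4989/2654 - 1625/2967)) + 22 = (5536 + 10489613/7874418) + 22 = 43603267661/7874418 + 22 = 43776504857/7874418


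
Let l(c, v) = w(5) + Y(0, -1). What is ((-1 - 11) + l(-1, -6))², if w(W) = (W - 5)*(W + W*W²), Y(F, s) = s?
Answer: 169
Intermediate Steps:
w(W) = (-5 + W)*(W + W³)
l(c, v) = -1 (l(c, v) = 5*(-5 + 5 + 5³ - 5*5²) - 1 = 5*(-5 + 5 + 125 - 5*25) - 1 = 5*(-5 + 5 + 125 - 125) - 1 = 5*0 - 1 = 0 - 1 = -1)
((-1 - 11) + l(-1, -6))² = ((-1 - 11) - 1)² = (-12 - 1)² = (-13)² = 169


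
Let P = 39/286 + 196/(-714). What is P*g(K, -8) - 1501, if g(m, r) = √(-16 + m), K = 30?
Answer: -1501 - 155*√14/1122 ≈ -1501.5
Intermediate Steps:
P = -155/1122 (P = 39*(1/286) + 196*(-1/714) = 3/22 - 14/51 = -155/1122 ≈ -0.13815)
P*g(K, -8) - 1501 = -155*√(-16 + 30)/1122 - 1501 = -155*√14/1122 - 1501 = -1501 - 155*√14/1122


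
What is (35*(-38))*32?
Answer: -42560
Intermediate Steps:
(35*(-38))*32 = -1330*32 = -42560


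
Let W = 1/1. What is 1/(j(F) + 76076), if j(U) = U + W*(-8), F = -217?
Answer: 1/75851 ≈ 1.3184e-5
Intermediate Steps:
W = 1
j(U) = -8 + U (j(U) = U + 1*(-8) = U - 8 = -8 + U)
1/(j(F) + 76076) = 1/((-8 - 217) + 76076) = 1/(-225 + 76076) = 1/75851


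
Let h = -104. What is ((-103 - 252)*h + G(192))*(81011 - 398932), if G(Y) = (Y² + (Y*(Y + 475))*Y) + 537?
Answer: -7840761315889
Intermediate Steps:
G(Y) = 537 + Y² + Y²*(475 + Y) (G(Y) = (Y² + (Y*(475 + Y))*Y) + 537 = (Y² + Y²*(475 + Y)) + 537 = 537 + Y² + Y²*(475 + Y))
((-103 - 252)*h + G(192))*(81011 - 398932) = ((-103 - 252)*(-104) + (537 + 192³ + 476*192²))*(81011 - 398932) = (-355*(-104) + (537 + 7077888 + 476*36864))*(-317921) = (36920 + (537 + 7077888 + 17547264))*(-317921) = (36920 + 24625689)*(-317921) = 24662609*(-317921) = -7840761315889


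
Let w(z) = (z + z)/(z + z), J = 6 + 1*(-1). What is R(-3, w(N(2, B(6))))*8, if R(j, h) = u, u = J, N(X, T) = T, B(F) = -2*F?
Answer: 40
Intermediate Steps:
J = 5 (J = 6 - 1 = 5)
w(z) = 1 (w(z) = (2*z)/((2*z)) = (2*z)*(1/(2*z)) = 1)
u = 5
R(j, h) = 5
R(-3, w(N(2, B(6))))*8 = 5*8 = 40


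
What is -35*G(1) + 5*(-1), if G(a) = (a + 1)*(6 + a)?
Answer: -495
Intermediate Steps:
G(a) = (1 + a)*(6 + a)
-35*G(1) + 5*(-1) = -35*(6 + 1**2 + 7*1) + 5*(-1) = -35*(6 + 1 + 7) - 5 = -35*14 - 5 = -490 - 5 = -495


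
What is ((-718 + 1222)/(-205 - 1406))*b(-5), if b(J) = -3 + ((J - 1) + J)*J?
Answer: -2912/179 ≈ -16.268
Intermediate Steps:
b(J) = -3 + J*(-1 + 2*J) (b(J) = -3 + ((-1 + J) + J)*J = -3 + (-1 + 2*J)*J = -3 + J*(-1 + 2*J))
((-718 + 1222)/(-205 - 1406))*b(-5) = ((-718 + 1222)/(-205 - 1406))*(-3 - 1*(-5) + 2*(-5)**2) = (504/(-1611))*(-3 + 5 + 2*25) = (504*(-1/1611))*(-3 + 5 + 50) = -56/179*52 = -2912/179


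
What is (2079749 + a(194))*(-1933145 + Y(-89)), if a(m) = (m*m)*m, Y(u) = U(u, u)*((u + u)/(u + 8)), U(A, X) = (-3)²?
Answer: -163214143337891/9 ≈ -1.8135e+13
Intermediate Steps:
U(A, X) = 9
Y(u) = 18*u/(8 + u) (Y(u) = 9*((u + u)/(u + 8)) = 9*((2*u)/(8 + u)) = 9*(2*u/(8 + u)) = 18*u/(8 + u))
a(m) = m³ (a(m) = m²*m = m³)
(2079749 + a(194))*(-1933145 + Y(-89)) = (2079749 + 194³)*(-1933145 + 18*(-89)/(8 - 89)) = (2079749 + 7301384)*(-1933145 + 18*(-89)/(-81)) = 9381133*(-1933145 + 18*(-89)*(-1/81)) = 9381133*(-1933145 + 178/9) = 9381133*(-17398127/9) = -163214143337891/9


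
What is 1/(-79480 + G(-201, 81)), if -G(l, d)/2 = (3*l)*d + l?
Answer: 1/18608 ≈ 5.3740e-5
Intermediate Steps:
G(l, d) = -2*l - 6*d*l (G(l, d) = -2*((3*l)*d + l) = -2*(3*d*l + l) = -2*(l + 3*d*l) = -2*l - 6*d*l)
1/(-79480 + G(-201, 81)) = 1/(-79480 - 2*(-201)*(1 + 3*81)) = 1/(-79480 - 2*(-201)*(1 + 243)) = 1/(-79480 - 2*(-201)*244) = 1/(-79480 + 98088) = 1/18608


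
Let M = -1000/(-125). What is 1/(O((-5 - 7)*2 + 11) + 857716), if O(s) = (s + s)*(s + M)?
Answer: 1/857846 ≈ 1.1657e-6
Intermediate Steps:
M = 8 (M = -1000*(-1/125) = 8)
O(s) = 2*s*(8 + s) (O(s) = (s + s)*(s + 8) = (2*s)*(8 + s) = 2*s*(8 + s))
1/(O((-5 - 7)*2 + 11) + 857716) = 1/(2*((-5 - 7)*2 + 11)*(8 + ((-5 - 7)*2 + 11)) + 857716) = 1/(2*(-12*2 + 11)*(8 + (-12*2 + 11)) + 857716) = 1/(2*(-24 + 11)*(8 + (-24 + 11)) + 857716) = 1/(2*(-13)*(8 - 13) + 857716) = 1/(2*(-13)*(-5) + 857716) = 1/(130 + 857716) = 1/857846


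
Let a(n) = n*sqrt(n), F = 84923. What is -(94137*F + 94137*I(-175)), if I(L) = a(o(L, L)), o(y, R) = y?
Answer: -7994396451 + 82369875*I*sqrt(7) ≈ -7.9944e+9 + 2.1793e+8*I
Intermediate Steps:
a(n) = n**(3/2)
I(L) = L**(3/2)
-(94137*F + 94137*I(-175)) = -(7994396451 - 82369875*I*sqrt(7)) = -94137*(84923 - 875*I*sqrt(7)) = -7994396451 + 82369875*I*sqrt(7)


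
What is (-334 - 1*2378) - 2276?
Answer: -4988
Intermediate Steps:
(-334 - 1*2378) - 2276 = (-334 - 2378) - 2276 = -2712 - 2276 = -4988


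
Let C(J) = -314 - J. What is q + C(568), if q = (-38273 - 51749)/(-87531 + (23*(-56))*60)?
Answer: -145273280/164811 ≈ -881.45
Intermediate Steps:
q = 90022/164811 (q = -90022/(-87531 - 1288*60) = -90022/(-87531 - 77280) = -90022/(-164811) = -90022*(-1/164811) = 90022/164811 ≈ 0.54621)
q + C(568) = 90022/164811 + (-314 - 1*568) = 90022/164811 + (-314 - 568) = 90022/164811 - 882 = -145273280/164811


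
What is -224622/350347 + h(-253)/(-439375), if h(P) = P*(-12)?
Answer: -99756944742/153933713125 ≈ -0.64805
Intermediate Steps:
h(P) = -12*P
-224622/350347 + h(-253)/(-439375) = -224622/350347 - 12*(-253)/(-439375) = -224622*1/350347 + 3036*(-1/439375) = -224622/350347 - 3036/439375 = -99756944742/153933713125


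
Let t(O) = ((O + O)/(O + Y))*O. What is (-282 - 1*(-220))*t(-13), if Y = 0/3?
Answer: 1612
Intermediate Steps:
Y = 0 (Y = 0*(1/3) = 0)
t(O) = 2*O (t(O) = ((O + O)/(O + 0))*O = ((2*O)/O)*O = 2*O)
(-282 - 1*(-220))*t(-13) = (-282 - 1*(-220))*(2*(-13)) = (-282 + 220)*(-26) = -62*(-26) = 1612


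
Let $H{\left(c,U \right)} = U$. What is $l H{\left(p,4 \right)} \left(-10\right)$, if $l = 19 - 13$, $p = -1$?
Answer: $-240$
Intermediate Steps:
$l = 6$
$l H{\left(p,4 \right)} \left(-10\right) = 6 \cdot 4 \left(-10\right) = 24 \left(-10\right) = -240$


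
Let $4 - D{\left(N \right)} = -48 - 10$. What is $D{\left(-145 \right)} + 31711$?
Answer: $31773$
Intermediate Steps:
$D{\left(N \right)} = 62$ ($D{\left(N \right)} = 4 - \left(-48 - 10\right) = 4 - -58 = 4 + 58 = 62$)
$D{\left(-145 \right)} + 31711 = 62 + 31711 = 31773$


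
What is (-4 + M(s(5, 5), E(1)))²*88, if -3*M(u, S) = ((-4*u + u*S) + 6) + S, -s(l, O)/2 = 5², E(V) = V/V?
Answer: 2513368/9 ≈ 2.7926e+5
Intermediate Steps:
E(V) = 1
s(l, O) = -50 (s(l, O) = -2*5² = -2*25 = -50)
M(u, S) = -2 - S/3 + 4*u/3 - S*u/3 (M(u, S) = -(((-4*u + u*S) + 6) + S)/3 = -(((-4*u + S*u) + 6) + S)/3 = -((6 - 4*u + S*u) + S)/3 = -(6 + S - 4*u + S*u)/3 = -2 - S/3 + 4*u/3 - S*u/3)
(-4 + M(s(5, 5), E(1)))²*88 = (-4 + (-2 - ⅓*1 + (4/3)*(-50) - ⅓*1*(-50)))²*88 = (-4 + (-2 - ⅓ - 200/3 + 50/3))²*88 = (-4 - 157/3)²*88 = (-169/3)²*88 = (28561/9)*88 = 2513368/9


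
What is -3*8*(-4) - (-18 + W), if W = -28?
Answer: 142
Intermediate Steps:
-3*8*(-4) - (-18 + W) = -3*8*(-4) - (-18 - 28) = -24*(-4) - (-46) = 96 - 1*(-46) = 96 + 46 = 142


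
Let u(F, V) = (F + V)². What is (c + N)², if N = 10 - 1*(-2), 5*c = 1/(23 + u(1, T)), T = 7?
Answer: 27258841/189225 ≈ 144.06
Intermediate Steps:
c = 1/435 (c = 1/(5*(23 + (1 + 7)²)) = 1/(5*(23 + 8²)) = 1/(5*(23 + 64)) = (⅕)/87 = (⅕)*(1/87) = 1/435 ≈ 0.0022989)
N = 12 (N = 10 + 2 = 12)
(c + N)² = (1/435 + 12)² = (5221/435)² = 27258841/189225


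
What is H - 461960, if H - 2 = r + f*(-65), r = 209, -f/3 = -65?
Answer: -474424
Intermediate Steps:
f = 195 (f = -3*(-65) = 195)
H = -12464 (H = 2 + (209 + 195*(-65)) = 2 + (209 - 12675) = 2 - 12466 = -12464)
H - 461960 = -12464 - 461960 = -474424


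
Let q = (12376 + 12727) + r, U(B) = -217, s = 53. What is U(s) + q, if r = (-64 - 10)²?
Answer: 30362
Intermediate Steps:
r = 5476 (r = (-74)² = 5476)
q = 30579 (q = (12376 + 12727) + 5476 = 25103 + 5476 = 30579)
U(s) + q = -217 + 30579 = 30362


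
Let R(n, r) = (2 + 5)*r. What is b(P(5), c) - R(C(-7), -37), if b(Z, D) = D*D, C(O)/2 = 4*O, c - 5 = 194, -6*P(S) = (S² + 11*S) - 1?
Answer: 39860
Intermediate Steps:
P(S) = ⅙ - 11*S/6 - S²/6 (P(S) = -((S² + 11*S) - 1)/6 = -(-1 + S² + 11*S)/6 = ⅙ - 11*S/6 - S²/6)
c = 199 (c = 5 + 194 = 199)
C(O) = 8*O (C(O) = 2*(4*O) = 8*O)
b(Z, D) = D²
R(n, r) = 7*r
b(P(5), c) - R(C(-7), -37) = 199² - 7*(-37) = 39601 - 1*(-259) = 39601 + 259 = 39860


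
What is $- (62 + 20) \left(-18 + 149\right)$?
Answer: $-10742$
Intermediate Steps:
$- (62 + 20) \left(-18 + 149\right) = \left(-1\right) 82 \cdot 131 = \left(-82\right) 131 = -10742$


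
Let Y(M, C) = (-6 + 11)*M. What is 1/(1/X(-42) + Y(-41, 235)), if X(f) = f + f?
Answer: -84/17221 ≈ -0.0048778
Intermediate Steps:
Y(M, C) = 5*M
X(f) = 2*f
1/(1/X(-42) + Y(-41, 235)) = 1/(1/(2*(-42)) + 5*(-41)) = 1/(1/(-84) - 205) = 1/(-1/84 - 205) = 1/(-17221/84) = -84/17221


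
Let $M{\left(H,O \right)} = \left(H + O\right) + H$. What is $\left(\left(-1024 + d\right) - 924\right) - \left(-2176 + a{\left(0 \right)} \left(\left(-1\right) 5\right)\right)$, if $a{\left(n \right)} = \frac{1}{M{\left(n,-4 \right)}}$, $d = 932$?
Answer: $\frac{4635}{4} \approx 1158.8$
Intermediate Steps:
$M{\left(H,O \right)} = O + 2 H$
$a{\left(n \right)} = \frac{1}{-4 + 2 n}$
$\left(\left(-1024 + d\right) - 924\right) - \left(-2176 + a{\left(0 \right)} \left(\left(-1\right) 5\right)\right) = \left(\left(-1024 + 932\right) - 924\right) - \left(-2176 + \frac{1}{2 \left(-2 + 0\right)} \left(\left(-1\right) 5\right)\right) = \left(-92 - 924\right) - \left(-2176 + \frac{1}{2 \left(-2\right)} \left(-5\right)\right) = -1016 - \left(-2176 + \frac{1}{2} \left(- \frac{1}{2}\right) \left(-5\right)\right) = -1016 - \left(-2176 - - \frac{5}{4}\right) = -1016 - \left(-2176 + \frac{5}{4}\right) = -1016 - - \frac{8699}{4} = -1016 + \frac{8699}{4} = \frac{4635}{4}$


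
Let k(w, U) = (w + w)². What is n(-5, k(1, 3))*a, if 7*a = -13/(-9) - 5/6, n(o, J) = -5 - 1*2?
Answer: -11/18 ≈ -0.61111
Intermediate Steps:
k(w, U) = 4*w² (k(w, U) = (2*w)² = 4*w²)
n(o, J) = -7 (n(o, J) = -5 - 2 = -7)
a = 11/126 (a = (-13/(-9) - 5/6)/7 = (-13*(-⅑) - 5*⅙)/7 = (13/9 - ⅚)/7 = (⅐)*(11/18) = 11/126 ≈ 0.087302)
n(-5, k(1, 3))*a = -7*11/126 = -11/18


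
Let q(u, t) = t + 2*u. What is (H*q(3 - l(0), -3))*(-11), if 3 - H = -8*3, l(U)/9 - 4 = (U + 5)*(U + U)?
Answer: 20493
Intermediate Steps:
l(U) = 36 + 18*U*(5 + U) (l(U) = 36 + 9*((U + 5)*(U + U)) = 36 + 9*((5 + U)*(2*U)) = 36 + 9*(2*U*(5 + U)) = 36 + 18*U*(5 + U))
H = 27 (H = 3 - (-8)*3 = 3 - 1*(-24) = 3 + 24 = 27)
(H*q(3 - l(0), -3))*(-11) = (27*(-3 + 2*(3 - (36 + 18*0**2 + 90*0))))*(-11) = (27*(-3 + 2*(3 - (36 + 18*0 + 0))))*(-11) = (27*(-3 + 2*(3 - (36 + 0 + 0))))*(-11) = (27*(-3 + 2*(3 - 1*36)))*(-11) = (27*(-3 + 2*(3 - 36)))*(-11) = (27*(-3 + 2*(-33)))*(-11) = (27*(-3 - 66))*(-11) = (27*(-69))*(-11) = -1863*(-11) = 20493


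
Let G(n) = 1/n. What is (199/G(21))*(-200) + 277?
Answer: -835523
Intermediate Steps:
(199/G(21))*(-200) + 277 = (199/(1/21))*(-200) + 277 = (199*21)*(-200) + 277 = 4179*(-200) + 277 = -835800 + 277 = -835523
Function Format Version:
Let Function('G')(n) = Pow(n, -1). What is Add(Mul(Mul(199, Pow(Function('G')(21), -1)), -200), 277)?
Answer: -835523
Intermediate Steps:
Add(Mul(Mul(199, Pow(Function('G')(21), -1)), -200), 277) = Add(Mul(Mul(199, Pow(Pow(21, -1), -1)), -200), 277) = Add(Mul(Mul(199, Pow(Rational(1, 21), -1)), -200), 277) = Add(Mul(Mul(199, 21), -200), 277) = Add(Mul(4179, -200), 277) = Add(-835800, 277) = -835523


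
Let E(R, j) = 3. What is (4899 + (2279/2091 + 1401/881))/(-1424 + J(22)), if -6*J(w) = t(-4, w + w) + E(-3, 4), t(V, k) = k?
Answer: -18059466038/5275363687 ≈ -3.4234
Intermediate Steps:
J(w) = -½ - w/3 (J(w) = -((w + w) + 3)/6 = -(2*w + 3)/6 = -(3 + 2*w)/6 = -½ - w/3)
(4899 + (2279/2091 + 1401/881))/(-1424 + J(22)) = (4899 + (2279/2091 + 1401/881))/(-1424 + (-½ - ⅓*22)) = (4899 + (2279*(1/2091) + 1401*(1/881)))/(-1424 + (-½ - 22/3)) = (4899 + (2279/2091 + 1401/881))/(-1424 - 47/6) = (4899 + 4937290/1842171)/(-8591/6) = (9029733019/1842171)*(-6/8591) = -18059466038/5275363687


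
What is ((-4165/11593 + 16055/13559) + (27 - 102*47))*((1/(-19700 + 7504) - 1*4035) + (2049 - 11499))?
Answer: 1354005643537049979/21066845972 ≈ 6.4272e+7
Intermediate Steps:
((-4165/11593 + 16055/13559) + (27 - 102*47))*((1/(-19700 + 7504) - 1*4035) + (2049 - 11499)) = ((-4165*1/11593 + 16055*(1/13559)) + (27 - 4794))*((1/(-12196) - 4035) - 9450) = ((-4165/11593 + 1235/1043) - 4767)*((-1/12196 - 4035) - 9450) = (9973260/12091499 - 4767)*(-49210861/12196 - 9450) = -57630202473/12091499*(-164463061/12196) = 1354005643537049979/21066845972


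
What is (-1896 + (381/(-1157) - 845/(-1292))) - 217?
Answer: -3158119959/1494844 ≈ -2112.7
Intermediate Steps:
(-1896 + (381/(-1157) - 845/(-1292))) - 217 = (-1896 + (381*(-1/1157) - 845*(-1/1292))) - 217 = (-1896 + (-381/1157 + 845/1292)) - 217 = (-1896 + 485413/1494844) - 217 = -2833738811/1494844 - 217 = -3158119959/1494844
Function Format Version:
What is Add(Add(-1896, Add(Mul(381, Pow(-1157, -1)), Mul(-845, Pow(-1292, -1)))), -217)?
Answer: Rational(-3158119959, 1494844) ≈ -2112.7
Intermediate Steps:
Add(Add(-1896, Add(Mul(381, Pow(-1157, -1)), Mul(-845, Pow(-1292, -1)))), -217) = Add(Add(-1896, Add(Mul(381, Rational(-1, 1157)), Mul(-845, Rational(-1, 1292)))), -217) = Add(Add(-1896, Add(Rational(-381, 1157), Rational(845, 1292))), -217) = Add(Add(-1896, Rational(485413, 1494844)), -217) = Add(Rational(-2833738811, 1494844), -217) = Rational(-3158119959, 1494844)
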